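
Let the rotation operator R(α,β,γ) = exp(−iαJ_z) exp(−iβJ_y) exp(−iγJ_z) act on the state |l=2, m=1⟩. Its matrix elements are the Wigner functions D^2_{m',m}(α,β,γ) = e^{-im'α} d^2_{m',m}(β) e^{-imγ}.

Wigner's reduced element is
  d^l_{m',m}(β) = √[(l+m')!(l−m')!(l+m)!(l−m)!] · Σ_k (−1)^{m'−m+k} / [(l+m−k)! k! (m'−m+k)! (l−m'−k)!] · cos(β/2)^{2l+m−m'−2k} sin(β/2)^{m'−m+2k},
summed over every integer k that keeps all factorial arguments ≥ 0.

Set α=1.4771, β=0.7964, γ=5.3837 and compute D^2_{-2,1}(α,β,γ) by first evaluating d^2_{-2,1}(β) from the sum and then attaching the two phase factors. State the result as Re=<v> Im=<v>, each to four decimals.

Split into d^2_{-2,1}(β=0.7964) × two z-phases.
Half-angle: c=0.921760, s=0.387760. N=√(1·24·6·1)=12.000000
Admissible k: 3..3 (factorial args all ≥0)
  k=3: (−1)^0·12.0000/(6)·0.9218^1·0.3878^3 = +0.107482
d^2_{-2,1}(0.7964) = +0.107482
D = (-0.982493+0.186298i)·(+0.107482)·(+0.622013+0.783007i) = -0.081364-0.070231i

Re=-0.0814 Im=-0.0702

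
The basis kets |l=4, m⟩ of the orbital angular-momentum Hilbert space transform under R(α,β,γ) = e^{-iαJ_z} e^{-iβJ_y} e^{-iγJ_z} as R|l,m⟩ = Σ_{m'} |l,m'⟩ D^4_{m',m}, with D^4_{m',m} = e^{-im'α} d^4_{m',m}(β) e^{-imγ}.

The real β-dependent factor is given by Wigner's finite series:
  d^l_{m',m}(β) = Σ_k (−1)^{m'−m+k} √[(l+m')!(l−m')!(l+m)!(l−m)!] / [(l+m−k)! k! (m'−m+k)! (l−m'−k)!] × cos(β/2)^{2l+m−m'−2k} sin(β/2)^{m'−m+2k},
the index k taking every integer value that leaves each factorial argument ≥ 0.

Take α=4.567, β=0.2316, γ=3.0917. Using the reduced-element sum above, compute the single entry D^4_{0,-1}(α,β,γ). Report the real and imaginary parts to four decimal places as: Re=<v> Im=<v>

First d^4_{0,-1}(β=0.2316), then the phase factors e^{-i(0)α} and e^{-i(-1)γ}:
c=cos(0.2316/2)=0.993303, s=sin(0.2316/2)=0.115541; N=√[24·24·6·120]=643.987578
k∈{0,1,2,3} keeps every argument non-negative
  k=0: (−1)^1·643.9876/(144)·0.9933^7·0.1155^1 = -0.492974
  k=1: (−1)^2·643.9876/(24)·0.9933^5·0.1155^3 = +0.040021
  k=2: (−1)^3·643.9876/(24)·0.9933^3·0.1155^5 = -0.000542
  k=3: (−1)^4·643.9876/(144)·0.9933^1·0.1155^7 = +0.000001
d^4_{0,-1}(0.2316) = -0.492974 +0.040021 -0.000542 +0.000001 = -0.453493
Phases: e^{-i·(0)·4.567}=+1.000000+0.000000i, e^{-i·(-1)·3.0917}=-0.998756+0.049872i ⇒ D=+0.452929-0.022617i

Re=0.4529 Im=-0.0226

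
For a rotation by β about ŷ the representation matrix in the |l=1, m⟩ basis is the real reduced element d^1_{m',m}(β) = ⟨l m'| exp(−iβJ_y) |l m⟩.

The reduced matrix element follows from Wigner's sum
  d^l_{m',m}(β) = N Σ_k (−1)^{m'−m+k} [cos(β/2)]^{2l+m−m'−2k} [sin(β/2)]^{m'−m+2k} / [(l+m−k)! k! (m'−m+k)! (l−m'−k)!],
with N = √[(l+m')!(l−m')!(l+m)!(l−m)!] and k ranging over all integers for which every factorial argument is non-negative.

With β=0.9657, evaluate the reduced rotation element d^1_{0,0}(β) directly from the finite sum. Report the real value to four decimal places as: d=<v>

d=0.5688

d^1_{0,0}(β=0.9657) via Wigner's sum:
c=cos(0.9657/2)=0.885675, s=sin(0.9657/2)=0.464305; N=√[1·1·1·1]=1.000000
k: max(0,(0)−(0))=0 … min(1+(0),1−(0))=1
  k=0: (−1)^0·1.0000/(1)·0.8857^2·0.4643^0 = +0.784421
  k=1: (−1)^1·1.0000/(1)·0.8857^0·0.4643^2 = -0.215579
d^1_{0,0}(0.9657) = +0.784421 -0.215579 = +0.568841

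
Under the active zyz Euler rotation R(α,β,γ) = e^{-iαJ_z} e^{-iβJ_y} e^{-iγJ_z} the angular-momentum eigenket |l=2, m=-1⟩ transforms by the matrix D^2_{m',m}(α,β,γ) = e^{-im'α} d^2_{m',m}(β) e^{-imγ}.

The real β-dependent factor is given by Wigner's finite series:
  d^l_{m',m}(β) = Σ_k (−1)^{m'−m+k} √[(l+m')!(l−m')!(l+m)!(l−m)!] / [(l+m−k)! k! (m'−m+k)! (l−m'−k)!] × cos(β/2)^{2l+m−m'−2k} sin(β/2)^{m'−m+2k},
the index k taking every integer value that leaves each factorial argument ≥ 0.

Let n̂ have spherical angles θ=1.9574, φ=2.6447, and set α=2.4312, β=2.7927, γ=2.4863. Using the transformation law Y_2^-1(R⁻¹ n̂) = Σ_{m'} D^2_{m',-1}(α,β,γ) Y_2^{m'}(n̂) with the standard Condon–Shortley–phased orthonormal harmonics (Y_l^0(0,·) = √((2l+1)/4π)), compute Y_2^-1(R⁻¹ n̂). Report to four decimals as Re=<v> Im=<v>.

Need the full column D^2_{m',-1} for m'=−2..2 at α=2.4312, β=2.7927, γ=2.4863.
cos(β/2)=0.173563, sin(β/2)=0.984823
d^2_{-2,-1}: single k=1 term ⇒ +0.010298;  D = +0.004985+0.009011i
d^2_{-1,-1}: k∈[0..1] ⇒ +0.000907 -0.087650 = -0.086742;  D = -0.017667+0.084924i
d^2_{0,-1}: k∈[0..1] ⇒ -0.012613 +0.406075 = +0.393463;  D = -0.311965+0.239773i
d^2_{1,-1}: k∈[0..1] ⇒ +0.087650 -0.940659 = -0.853009;  D = -0.851715-0.046977i
d^2_{2,-1}: single k=0 term ⇒ -0.331559;  D = +0.239068+0.229735i
Y_2^{m'}(θ=1.9574,φ=2.6447) and Σ D·Y over m':
  (+0.0050+0.0090i)·(+0.1808+0.2777i)  (-0.0177+0.0849i)·(+0.2372+0.1286i)  (-0.3120+0.2398i)·(-0.1809+0.0000i)  (-0.8517-0.0470i)·(-0.2372+0.1286i)  (+0.2391+0.2297i)·(+0.1808-0.2777i)
Y_2^-1(R⁻¹ n̂) = +0.354765-0.145748i

Re=0.3548 Im=-0.1457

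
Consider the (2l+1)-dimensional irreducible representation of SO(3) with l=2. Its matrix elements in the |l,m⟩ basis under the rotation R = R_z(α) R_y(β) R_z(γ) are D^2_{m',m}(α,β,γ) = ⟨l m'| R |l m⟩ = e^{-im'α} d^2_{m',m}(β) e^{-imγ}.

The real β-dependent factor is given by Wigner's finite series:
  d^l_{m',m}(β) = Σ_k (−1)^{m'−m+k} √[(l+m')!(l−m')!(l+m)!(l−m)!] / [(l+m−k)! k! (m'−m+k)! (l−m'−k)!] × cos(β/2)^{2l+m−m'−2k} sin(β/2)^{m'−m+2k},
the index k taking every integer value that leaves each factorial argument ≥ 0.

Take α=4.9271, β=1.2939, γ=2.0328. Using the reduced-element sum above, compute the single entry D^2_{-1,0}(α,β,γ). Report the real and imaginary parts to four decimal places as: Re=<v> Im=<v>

Split into d^2_{-1,0}(β=1.2939) × two z-phases.
Half-angle: c=0.797926, s=0.602756. N=√(1·6·2·2)=4.898979
Admissible k: 1..2 (factorial args all ≥0)
  k=1: (−1)^0·4.8990/(2)·0.7979^3·0.6028^1 = +0.750075
  k=2: (−1)^1·4.8990/(2)·0.7979^1·0.6028^3 = -0.428018
d^2_{-1,0}(1.2939) = +0.750075 -0.428018 = +0.322057
Phases: e^{-i·(-1)·4.9271}=+0.213065-0.977038i, e^{-i·(0)·2.0328}=+1.000000+0.000000i ⇒ D=+0.068619-0.314662i

Re=0.0686 Im=-0.3147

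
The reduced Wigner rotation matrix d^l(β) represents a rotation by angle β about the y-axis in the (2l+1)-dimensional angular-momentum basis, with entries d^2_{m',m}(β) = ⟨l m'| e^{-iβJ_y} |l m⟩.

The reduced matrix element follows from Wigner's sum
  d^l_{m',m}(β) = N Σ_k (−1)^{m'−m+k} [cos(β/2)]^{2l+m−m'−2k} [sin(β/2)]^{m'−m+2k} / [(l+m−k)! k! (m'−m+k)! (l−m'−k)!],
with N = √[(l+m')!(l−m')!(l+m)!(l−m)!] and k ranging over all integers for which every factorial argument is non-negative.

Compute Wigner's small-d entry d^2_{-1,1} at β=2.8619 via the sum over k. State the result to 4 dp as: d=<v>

d=-0.9044

d^2_{-1,1}(β=2.8619) via Wigner's sum:
Half-angle: c=0.139391, s=0.990237. N=√(1·6·6·1)=6.000000
The bounds max(0,m−m')=2 and min(l+m,l−m')=3 give 2 terms
  k=2: (−1)^0·6.0000/(2)·0.1394^2·0.9902^2 = +0.057157
  k=3: (−1)^1·6.0000/(6)·0.1394^0·0.9902^4 = -0.961518
d^2_{-1,1}(2.8619) = +0.057157 -0.961518 = -0.904361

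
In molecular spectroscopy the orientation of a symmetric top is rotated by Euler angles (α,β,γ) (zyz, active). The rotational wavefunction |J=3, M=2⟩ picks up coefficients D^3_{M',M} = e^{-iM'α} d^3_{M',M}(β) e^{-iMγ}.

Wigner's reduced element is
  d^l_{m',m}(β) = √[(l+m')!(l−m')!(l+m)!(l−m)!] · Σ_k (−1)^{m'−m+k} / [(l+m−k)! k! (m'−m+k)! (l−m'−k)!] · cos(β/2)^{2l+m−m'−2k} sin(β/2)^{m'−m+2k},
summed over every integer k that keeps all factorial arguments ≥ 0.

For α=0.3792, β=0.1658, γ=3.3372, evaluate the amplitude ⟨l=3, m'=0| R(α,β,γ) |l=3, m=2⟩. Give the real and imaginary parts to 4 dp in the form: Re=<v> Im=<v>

Re=0.0340 Im=-0.0140

D^3_{0,2}(0.3792,0.1658,3.3372) = e^{-i·0·0.3792}·d^3_{0,2}(0.1658)·e^{-i·2·3.3372}. Compute d first:
c=cos(0.1658/2)=0.996566, s=sin(0.1658/2)=0.082805; N=√[6·6·120·1]=65.726707
k∈{2,3} keeps every argument non-negative
  k=2: (−1)^0·65.7267/(12)·0.9966^4·0.0828^2 = +0.037042
  k=3: (−1)^1·65.7267/(12)·0.9966^2·0.0828^4 = -0.000256
d^3_{0,2}(0.1658) = +0.037042 -0.000256 = +0.036787
D = (+1.000000+0.000000i)·(+0.036787)·(+0.924447-0.381312i) = +0.034007-0.014027i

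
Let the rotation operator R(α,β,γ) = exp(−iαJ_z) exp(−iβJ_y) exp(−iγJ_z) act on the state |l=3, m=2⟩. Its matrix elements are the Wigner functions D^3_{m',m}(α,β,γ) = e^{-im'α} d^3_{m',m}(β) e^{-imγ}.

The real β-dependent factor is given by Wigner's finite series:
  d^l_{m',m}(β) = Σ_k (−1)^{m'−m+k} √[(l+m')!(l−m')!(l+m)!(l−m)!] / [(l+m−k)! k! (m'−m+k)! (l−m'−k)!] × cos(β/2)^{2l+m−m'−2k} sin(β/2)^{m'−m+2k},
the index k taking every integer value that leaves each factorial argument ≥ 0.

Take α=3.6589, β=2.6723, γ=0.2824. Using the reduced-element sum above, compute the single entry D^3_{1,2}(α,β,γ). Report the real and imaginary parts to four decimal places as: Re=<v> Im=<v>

Re=0.0334 Im=-0.0627

D^3_{1,2}(3.6589,2.6723,0.2824) = e^{-i·1·3.6589}·d^3_{1,2}(2.6723)·e^{-i·2·0.2824}. Compute d first:
c=cos(2.6723/2)=0.232499, s=sin(2.6723/2)=0.972597; N=√[24·2·120·1]=75.894664
k: max(0,(2)−(1))=1 … min(3+(2),3−(1))=2
  k=1: (−1)^0·75.8947/(24)·0.2325^5·0.9726^1 = +0.002089
  k=2: (−1)^1·75.8947/(12)·0.2325^3·0.9726^3 = -0.073129
d^3_{1,2}(2.6723) = +0.002089 -0.073129 = -0.071040
D = (-0.869154+0.494542i)·(-0.071040)·(+0.844696-0.535247i) = +0.033351-0.062725i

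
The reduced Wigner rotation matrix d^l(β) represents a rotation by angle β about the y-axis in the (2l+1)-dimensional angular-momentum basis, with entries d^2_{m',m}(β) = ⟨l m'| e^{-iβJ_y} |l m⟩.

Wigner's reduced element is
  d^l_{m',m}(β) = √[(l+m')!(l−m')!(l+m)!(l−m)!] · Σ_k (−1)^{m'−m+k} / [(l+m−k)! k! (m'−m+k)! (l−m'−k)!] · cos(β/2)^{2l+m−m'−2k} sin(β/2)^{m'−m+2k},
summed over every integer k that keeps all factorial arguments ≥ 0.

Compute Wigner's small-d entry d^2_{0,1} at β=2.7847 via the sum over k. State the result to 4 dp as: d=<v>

d^2_{0,1}(β=2.7847) via Wigner's sum:
With c≡cos(β/2)=0.177501 and s≡sin(β/2)=0.984121, N=[2·2·6·1]^{1/2}=4.898979
k: max(0,(1)−(0))=1 … min(2+(1),2−(0))=2
  k=1: (−1)^0·4.8990/(2)·0.1775^3·0.9841^1 = +0.013481
  k=2: (−1)^1·4.8990/(2)·0.1775^1·0.9841^3 = -0.414401
d^2_{0,1}(2.7847) = +0.013481 -0.414401 = -0.400920

d=-0.4009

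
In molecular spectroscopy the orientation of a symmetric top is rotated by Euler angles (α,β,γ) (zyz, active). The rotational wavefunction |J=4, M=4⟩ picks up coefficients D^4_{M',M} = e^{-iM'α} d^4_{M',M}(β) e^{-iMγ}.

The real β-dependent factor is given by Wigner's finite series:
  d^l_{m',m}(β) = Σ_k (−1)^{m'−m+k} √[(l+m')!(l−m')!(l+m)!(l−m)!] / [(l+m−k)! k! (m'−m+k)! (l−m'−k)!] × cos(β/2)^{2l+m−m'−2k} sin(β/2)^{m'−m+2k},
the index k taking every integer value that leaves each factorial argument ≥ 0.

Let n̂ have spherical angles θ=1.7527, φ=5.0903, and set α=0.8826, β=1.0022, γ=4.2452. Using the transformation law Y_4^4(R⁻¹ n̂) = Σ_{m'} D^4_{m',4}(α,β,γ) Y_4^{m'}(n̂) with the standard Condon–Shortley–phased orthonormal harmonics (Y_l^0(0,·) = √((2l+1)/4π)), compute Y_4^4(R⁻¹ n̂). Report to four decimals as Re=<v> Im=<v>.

Need the full column D^4_{m',4} for m'=−4..4 at α=0.8826, β=1.0022, γ=4.2452.
cos(β/2)=0.877055, sin(β/2)=0.480391
d^4_{-4,4}: single k=8 term ⇒ +0.002836;  D = +0.001798-0.002193i
d^4_{-3,4}: single k=7 term ⇒ +0.014646;  D = -0.002850-0.014367i
d^4_{-2,4}: single k=6 term ⇒ +0.050026;  D = -0.044084-0.023648i
d^4_{-1,4}: single k=5 term ⇒ +0.129165;  D = -0.119455+0.049135i
d^4_{0,4}: single k=4 term ⇒ +0.263654;  D = -0.077401+0.252036i
d^4_{1,4}: single k=3 term ⇒ +0.430537;  D = +0.237613+0.359030i
d^4_{2,4}: single k=2 term ⇒ +0.555812;  D = +0.552835+0.057455i
d^4_{3,4}: single k=1 term ⇒ +0.542408;  D = +0.385970-0.381096i
d^4_{4,4}: single k=0 term ⇒ +0.350117;  D = -0.031764-0.348673i
Y_4^{m'}(θ=1.7527,φ=5.0903) and Σ D·Y over m':
  (+0.0018-0.0022i)·(+0.0245-0.4133i)  (-0.0028-0.0144i)·(+0.1952+0.0912i)  (-0.0441-0.0236i)·(+0.1815-0.1711i)  (-0.1195+0.0491i)·(+0.0861+0.2168i)  (-0.0774+0.2520i)·(+0.2175+0.0000i)  (+0.2376+0.3590i)·(-0.0861+0.2168i)  (+0.5528+0.0575i)·(+0.1815+0.1711i)  (+0.3860-0.3811i)·(-0.1952+0.0912i)  (-0.0318-0.3487i)·(+0.0245+0.4133i)
Y_4^4(R⁻¹ n̂) = +0.045086+0.246063i

Re=0.0451 Im=0.2461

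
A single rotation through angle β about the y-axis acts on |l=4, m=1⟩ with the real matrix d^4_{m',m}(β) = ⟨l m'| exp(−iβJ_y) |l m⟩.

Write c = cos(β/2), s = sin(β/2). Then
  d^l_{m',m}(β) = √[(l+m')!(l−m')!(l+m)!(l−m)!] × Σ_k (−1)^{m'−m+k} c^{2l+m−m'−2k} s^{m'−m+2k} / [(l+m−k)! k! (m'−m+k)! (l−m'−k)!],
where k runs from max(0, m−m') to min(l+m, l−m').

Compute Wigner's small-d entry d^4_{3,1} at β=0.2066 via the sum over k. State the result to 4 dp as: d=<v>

d^4_{3,1}(β=0.2066) via Wigner's sum:
c=cos(0.2066/2)=0.994669, s=sin(0.2066/2)=0.103116; N=√[5040·1·120·6]=1904.940944
k: max(0,(1)−(3))=0 … min(4+(1),4−(3))=1
  k=0: (−1)^2·1904.9409/(240)·0.9947^6·0.1031^2 = +0.081733
  k=1: (−1)^3·1904.9409/(144)·0.9947^4·0.1031^4 = -0.001464
d^4_{3,1}(0.2066) = +0.081733 -0.001464 = +0.080269

d=0.0803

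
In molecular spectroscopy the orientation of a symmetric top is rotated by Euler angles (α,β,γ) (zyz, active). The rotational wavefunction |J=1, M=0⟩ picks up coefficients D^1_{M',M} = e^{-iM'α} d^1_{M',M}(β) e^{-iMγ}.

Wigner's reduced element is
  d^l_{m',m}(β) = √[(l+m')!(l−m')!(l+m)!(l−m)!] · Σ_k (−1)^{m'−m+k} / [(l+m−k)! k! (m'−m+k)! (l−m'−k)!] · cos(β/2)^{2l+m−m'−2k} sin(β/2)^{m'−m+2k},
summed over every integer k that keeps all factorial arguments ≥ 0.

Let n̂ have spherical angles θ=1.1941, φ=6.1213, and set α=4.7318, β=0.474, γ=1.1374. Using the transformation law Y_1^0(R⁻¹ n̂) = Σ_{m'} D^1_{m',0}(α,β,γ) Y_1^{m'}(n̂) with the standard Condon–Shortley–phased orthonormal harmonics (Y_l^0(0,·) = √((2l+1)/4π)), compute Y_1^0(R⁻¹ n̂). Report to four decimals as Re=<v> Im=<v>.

Re=0.1973 Im=0.0000

Need the full column D^1_{m',0} for m'=−1..1 at α=4.7318, β=0.474, γ=1.1374.
cos(β/2)=0.972047, sin(β/2)=0.234788
d^1_{-1,0}: single k=1 term ⇒ +0.322758;  D = +0.006265-0.322697i
d^1_{0,0}: k∈[0..1] ⇒ +0.944875 -0.055125 = +0.889750;  D = +0.889750+0.000000i
d^1_{1,0}: single k=0 term ⇒ -0.322758;  D = -0.006265-0.322697i
Y_1^{m'}(θ=1.1941,φ=6.1213) and Σ D·Y over m':
  (+0.0063-0.3227i)·(+0.3171+0.0518i)  (+0.8897+0.0000i)·(+0.1797+0.0000i)  (-0.0063-0.3227i)·(-0.3171+0.0518i)
Y_1^0(R⁻¹ n̂) = +0.197310+0.000000i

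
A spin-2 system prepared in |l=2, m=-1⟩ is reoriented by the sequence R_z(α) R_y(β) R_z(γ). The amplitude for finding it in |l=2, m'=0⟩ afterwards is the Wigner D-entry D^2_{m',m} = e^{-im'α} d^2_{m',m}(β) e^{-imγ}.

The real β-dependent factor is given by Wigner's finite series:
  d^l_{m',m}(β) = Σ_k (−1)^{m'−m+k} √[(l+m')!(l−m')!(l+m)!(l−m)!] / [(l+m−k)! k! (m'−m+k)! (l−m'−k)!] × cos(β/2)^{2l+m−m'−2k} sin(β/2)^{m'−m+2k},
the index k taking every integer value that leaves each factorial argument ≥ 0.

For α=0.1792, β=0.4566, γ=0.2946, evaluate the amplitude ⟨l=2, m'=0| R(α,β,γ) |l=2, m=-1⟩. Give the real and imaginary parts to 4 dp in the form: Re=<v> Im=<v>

D^2_{0,-1}(0.1792,0.4566,0.2946) = e^{-i·0·0.1792}·d^2_{0,-1}(0.4566)·e^{-i·-1·0.2946}. Compute d first:
With c≡cos(β/2)=0.974053 and s≡sin(β/2)=0.226322, N=[2·2·1·6]^{1/2}=4.898979
k∈{0,1} keeps every argument non-negative
  k=0: (−1)^1·4.8990/(2)·0.9741^3·0.2263^1 = -0.512330
  k=1: (−1)^2·4.8990/(2)·0.9741^1·0.2263^3 = +0.027659
d^2_{0,-1}(0.4566) = -0.512330 +0.027659 = -0.484671
Attach z-rotation phases: D = e^{-i(0)(0.1792)}·(-0.484671)·e^{-i(-1)(0.2946)} = -0.463790-0.140728i

Re=-0.4638 Im=-0.1407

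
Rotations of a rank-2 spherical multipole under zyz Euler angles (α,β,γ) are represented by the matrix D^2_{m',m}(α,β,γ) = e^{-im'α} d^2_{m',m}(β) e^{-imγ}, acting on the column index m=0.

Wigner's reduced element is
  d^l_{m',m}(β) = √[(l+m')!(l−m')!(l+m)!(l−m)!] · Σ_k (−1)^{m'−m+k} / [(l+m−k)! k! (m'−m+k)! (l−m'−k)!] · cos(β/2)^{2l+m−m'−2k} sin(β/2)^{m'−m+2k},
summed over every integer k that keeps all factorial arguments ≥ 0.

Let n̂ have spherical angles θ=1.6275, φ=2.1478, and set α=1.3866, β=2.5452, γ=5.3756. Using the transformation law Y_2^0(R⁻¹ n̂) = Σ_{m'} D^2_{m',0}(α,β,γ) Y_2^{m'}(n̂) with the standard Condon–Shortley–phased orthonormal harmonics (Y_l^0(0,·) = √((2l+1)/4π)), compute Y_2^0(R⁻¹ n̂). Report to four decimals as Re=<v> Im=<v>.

Need the full column D^2_{m',0} for m'=−2..2 at α=1.3866, β=2.5452, γ=5.3756.
cos(β/2)=0.293797, sin(β/2)=0.955868
d^2_{-2,0}: single k=2 term ⇒ +0.193181;  D = -0.180220+0.069568i
d^2_{-1,0}: k∈[1..2] ⇒ +0.059376 -0.628516 = -0.569139;  D = -0.104242-0.559512i
d^2_{0,0}: k∈[0..2] ⇒ +0.007451 -0.315464 +0.834818 = +0.526804;  D = +0.526804+0.000000i
d^2_{1,0}: k∈[0..1] ⇒ -0.059376 +0.628516 = +0.569139;  D = +0.104242-0.559512i
d^2_{2,0}: single k=0 term ⇒ +0.193181;  D = -0.180220-0.069568i
Y_2^{m'}(θ=1.6275,φ=2.1478) and Σ D·Y over m':
  (-0.1802+0.0696i)·(-0.1559+0.3521i)  (-0.1042-0.5595i)·(+0.0238+0.0366i)  (+0.5268+0.0000i)·(-0.3124+0.0000i)  (+0.1042-0.5595i)·(-0.0238+0.0366i)  (-0.1802-0.0696i)·(-0.1559-0.3521i)
Y_2^0(R⁻¹ n̂) = -0.121327+0.000000i

Re=-0.1213 Im=0.0000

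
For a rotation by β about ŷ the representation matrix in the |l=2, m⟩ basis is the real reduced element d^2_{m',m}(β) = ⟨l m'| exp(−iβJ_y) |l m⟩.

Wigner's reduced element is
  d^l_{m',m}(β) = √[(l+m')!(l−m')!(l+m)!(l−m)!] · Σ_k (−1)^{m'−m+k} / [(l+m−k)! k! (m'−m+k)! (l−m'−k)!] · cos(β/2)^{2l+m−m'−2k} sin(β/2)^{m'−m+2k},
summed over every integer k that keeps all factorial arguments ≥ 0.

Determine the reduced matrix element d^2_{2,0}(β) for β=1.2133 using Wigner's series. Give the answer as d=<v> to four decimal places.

d^2_{2,0}(β=1.2133) via Wigner's sum:
c=cos(1.2133/2)=0.821563, s=sin(1.2133/2)=0.570118; N=√[24·1·2·2]=9.797959
Admissible k: 0..0 (factorial args all ≥0)
  k=0: (−1)^2·9.7980/(4)·0.8216^2·0.5701^2 = +0.537387
d^2_{2,0}(1.2133) = +0.537387

d=0.5374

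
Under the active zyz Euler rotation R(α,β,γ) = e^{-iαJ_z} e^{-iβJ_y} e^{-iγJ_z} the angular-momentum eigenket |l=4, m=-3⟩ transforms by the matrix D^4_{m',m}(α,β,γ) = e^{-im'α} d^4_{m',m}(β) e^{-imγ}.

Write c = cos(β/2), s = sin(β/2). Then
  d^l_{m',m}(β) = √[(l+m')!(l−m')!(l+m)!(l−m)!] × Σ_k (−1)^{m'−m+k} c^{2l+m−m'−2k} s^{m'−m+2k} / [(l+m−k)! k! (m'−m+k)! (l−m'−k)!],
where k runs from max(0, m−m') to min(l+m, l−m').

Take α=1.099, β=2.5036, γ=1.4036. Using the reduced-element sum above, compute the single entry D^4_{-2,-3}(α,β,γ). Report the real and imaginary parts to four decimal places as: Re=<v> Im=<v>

First d^4_{-2,-3}(β=2.5036), then the phase factors e^{-i(-2)α} and e^{-i(-3)γ}:
c=cos(2.5036/2)=0.313614, s=sin(2.5036/2)=0.949551; N=√[2·720·1·5040]=2693.993318
k: max(0,(-3)−(-2))=0 … min(4+(-3),4−(-2))=1
  k=0: (−1)^1·2693.9933/(720)·0.3136^7·0.9496^1 = -0.001060
  k=1: (−1)^2·2693.9933/(240)·0.3136^5·0.9496^3 = +0.029155
d^4_{-2,-3}(2.5036) = -0.001060 +0.029155 = +0.028095
Phases: e^{-i·(-2)·1.099}=-0.586883+0.809672i, e^{-i·(-3)·1.4036}=-0.480819-0.876820i ⇒ D=+0.027874+0.003520i

Re=0.0279 Im=0.0035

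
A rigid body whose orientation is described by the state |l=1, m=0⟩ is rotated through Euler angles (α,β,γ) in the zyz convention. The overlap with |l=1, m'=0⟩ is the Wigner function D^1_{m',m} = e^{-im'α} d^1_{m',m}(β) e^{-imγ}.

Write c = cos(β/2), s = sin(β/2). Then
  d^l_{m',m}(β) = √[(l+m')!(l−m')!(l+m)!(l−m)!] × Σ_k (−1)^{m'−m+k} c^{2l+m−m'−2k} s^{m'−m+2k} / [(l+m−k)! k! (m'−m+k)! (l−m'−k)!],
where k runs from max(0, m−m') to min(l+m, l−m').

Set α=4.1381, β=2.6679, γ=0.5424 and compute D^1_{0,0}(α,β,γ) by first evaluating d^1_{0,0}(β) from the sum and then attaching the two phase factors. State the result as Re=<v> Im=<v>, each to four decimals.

D^1_{0,0}(4.1381,2.6679,0.5424) = e^{-i·0·4.1381}·d^1_{0,0}(2.6679)·e^{-i·0·0.5424}. Compute d first:
c=cos(2.6679/2)=0.234638, s=sin(2.6679/2)=0.972083; N=√[1·1·1·1]=1.000000
Admissible k: 0..1 (factorial args all ≥0)
  k=0: (−1)^0·1.0000/(1)·0.2346^2·0.9721^0 = +0.055055
  k=1: (−1)^1·1.0000/(1)·0.2346^0·0.9721^2 = -0.944945
d^1_{0,0}(2.6679) = +0.055055 -0.944945 = -0.889890
Phases: e^{-i·(0)·4.1381}=+1.000000+0.000000i, e^{-i·(0)·0.5424}=+1.000000+0.000000i ⇒ D=-0.889890+0.000000i

Re=-0.8899 Im=0.0000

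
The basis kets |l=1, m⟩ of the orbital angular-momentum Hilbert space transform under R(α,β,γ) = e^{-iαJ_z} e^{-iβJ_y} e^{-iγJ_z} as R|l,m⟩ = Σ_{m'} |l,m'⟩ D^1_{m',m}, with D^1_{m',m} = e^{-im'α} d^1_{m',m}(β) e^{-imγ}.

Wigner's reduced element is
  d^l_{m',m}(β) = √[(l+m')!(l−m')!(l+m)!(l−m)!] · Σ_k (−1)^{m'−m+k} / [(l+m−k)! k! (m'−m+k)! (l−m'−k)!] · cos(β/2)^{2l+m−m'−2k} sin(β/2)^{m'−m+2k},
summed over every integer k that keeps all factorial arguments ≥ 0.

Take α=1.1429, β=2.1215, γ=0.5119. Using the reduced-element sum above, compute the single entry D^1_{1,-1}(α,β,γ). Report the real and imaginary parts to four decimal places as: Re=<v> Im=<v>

Re=0.6150 Im=-0.4493

First d^1_{1,-1}(β=2.1215), then the phase factors e^{-i(1)α} and e^{-i(-1)γ}:
With c≡cos(β/2)=0.488218 and s≡sin(β/2)=0.872722, N=[2·1·1·2]^{1/2}=2.000000
The bounds max(0,m−m')=0 and min(l+m,l−m')=0 give 1 term
  k=0: (−1)^2·2.0000/(2)·0.4882^0·0.8727^2 = +0.761643
d^1_{1,-1}(2.1215) = +0.761643
Attach z-rotation phases: D = e^{-i(1)(1.1429)}·(+0.761643)·e^{-i(-1)(0.5119)} = +0.614980-0.449333i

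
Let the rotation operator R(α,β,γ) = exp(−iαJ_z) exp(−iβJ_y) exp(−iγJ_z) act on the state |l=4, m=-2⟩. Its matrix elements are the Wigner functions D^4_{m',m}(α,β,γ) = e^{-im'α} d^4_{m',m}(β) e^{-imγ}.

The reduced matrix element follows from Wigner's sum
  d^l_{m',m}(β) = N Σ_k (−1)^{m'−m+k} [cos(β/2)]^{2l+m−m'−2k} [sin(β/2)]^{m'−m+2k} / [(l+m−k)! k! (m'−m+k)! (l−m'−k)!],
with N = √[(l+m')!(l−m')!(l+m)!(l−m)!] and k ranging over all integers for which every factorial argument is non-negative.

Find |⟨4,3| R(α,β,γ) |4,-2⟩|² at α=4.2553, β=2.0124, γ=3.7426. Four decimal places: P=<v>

P=0.0157

First d^4_{3,-2}(β=2.0124), then the phase factors e^{-i(3)α} and e^{-i(-2)γ}:
c=cos(2.0124/2)=0.535075, s=sin(2.0124/2)=0.844805; N=√[5040·1·2·720]=2693.993318
k: max(0,(-2)−(3))=0 … min(4+(-2),4−(3))=1
  k=0: (−1)^5·2693.9933/(240)·0.5351^3·0.8448^5 = -0.739964
  k=1: (−1)^6·2693.9933/(720)·0.5351^1·0.8448^7 = +0.614855
d^4_{3,-2}(2.0124) = -0.739964 +0.614855 = -0.125109
|D^4_{3,-2}|² = |d^4_{3,-2}(β)|² = (-0.125109)² = 0.015652 (the z-rotation phases have unit modulus)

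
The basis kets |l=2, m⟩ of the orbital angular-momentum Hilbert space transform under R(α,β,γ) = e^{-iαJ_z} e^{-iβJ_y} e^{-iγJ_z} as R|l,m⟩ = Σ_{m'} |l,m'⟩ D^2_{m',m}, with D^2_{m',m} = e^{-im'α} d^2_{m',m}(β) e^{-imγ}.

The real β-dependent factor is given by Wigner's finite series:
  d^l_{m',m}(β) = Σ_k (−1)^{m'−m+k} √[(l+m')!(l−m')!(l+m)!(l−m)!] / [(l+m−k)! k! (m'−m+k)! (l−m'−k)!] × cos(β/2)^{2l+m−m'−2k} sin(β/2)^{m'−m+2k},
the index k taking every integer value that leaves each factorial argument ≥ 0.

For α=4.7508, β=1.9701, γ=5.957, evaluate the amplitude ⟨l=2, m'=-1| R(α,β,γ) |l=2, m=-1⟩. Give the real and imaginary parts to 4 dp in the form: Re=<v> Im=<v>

D^2_{-1,-1}(4.7508,1.9701,5.957) = e^{-i·-1·4.7508}·d^2_{-1,-1}(1.9701)·e^{-i·-1·5.957}. Compute d first:
c=cos(1.9701/2)=0.552821, s=sin(1.9701/2)=0.833300; N=√[1·6·1·6]=6.000000
Admissible k: 0..1 (factorial args all ≥0)
  k=0: (−1)^0·6.0000/(6)·0.5528^4·0.8333^0 = +0.093398
  k=1: (−1)^1·6.0000/(2)·0.5528^2·0.8333^2 = -0.636639
d^2_{-1,-1}(1.9701) = +0.093398 -0.636639 = -0.543241
Phases: e^{-i·(-1)·4.7508}=+0.038402-0.999262i, e^{-i·(-1)·5.957}=+0.947272-0.320432i ⇒ D=+0.154182+0.520902i

Re=0.1542 Im=0.5209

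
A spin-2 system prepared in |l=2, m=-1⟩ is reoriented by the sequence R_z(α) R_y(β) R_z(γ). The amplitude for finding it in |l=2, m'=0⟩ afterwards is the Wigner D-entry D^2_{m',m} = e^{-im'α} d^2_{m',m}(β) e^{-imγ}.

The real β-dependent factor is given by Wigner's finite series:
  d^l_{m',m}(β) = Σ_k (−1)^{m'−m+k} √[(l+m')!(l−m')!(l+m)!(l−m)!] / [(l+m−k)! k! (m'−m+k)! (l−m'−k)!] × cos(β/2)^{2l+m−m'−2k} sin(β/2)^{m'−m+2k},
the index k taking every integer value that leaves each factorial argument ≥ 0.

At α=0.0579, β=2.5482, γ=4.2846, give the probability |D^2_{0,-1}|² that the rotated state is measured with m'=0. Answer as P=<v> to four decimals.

P=0.3224

D^2_{0,-1}(0.0579,2.5482,4.2846) = e^{-i·0·0.0579}·d^2_{0,-1}(2.5482)·e^{-i·-1·4.2846}. Compute d first:
With c≡cos(β/2)=0.292362 and s≡sin(β/2)=0.956308, N=[2·2·1·6]^{1/2}=4.898979
Admissible k: 0..1 (factorial args all ≥0)
  k=0: (−1)^1·4.8990/(2)·0.2924^3·0.9563^1 = -0.058538
  k=1: (−1)^2·4.8990/(2)·0.2924^1·0.9563^3 = +0.626311
d^2_{0,-1}(2.5482) = -0.058538 +0.626311 = +0.567773
|D^2_{0,-1}|² = |d^2_{0,-1}(β)|² = (+0.567773)² = 0.322366 (the z-rotation phases have unit modulus)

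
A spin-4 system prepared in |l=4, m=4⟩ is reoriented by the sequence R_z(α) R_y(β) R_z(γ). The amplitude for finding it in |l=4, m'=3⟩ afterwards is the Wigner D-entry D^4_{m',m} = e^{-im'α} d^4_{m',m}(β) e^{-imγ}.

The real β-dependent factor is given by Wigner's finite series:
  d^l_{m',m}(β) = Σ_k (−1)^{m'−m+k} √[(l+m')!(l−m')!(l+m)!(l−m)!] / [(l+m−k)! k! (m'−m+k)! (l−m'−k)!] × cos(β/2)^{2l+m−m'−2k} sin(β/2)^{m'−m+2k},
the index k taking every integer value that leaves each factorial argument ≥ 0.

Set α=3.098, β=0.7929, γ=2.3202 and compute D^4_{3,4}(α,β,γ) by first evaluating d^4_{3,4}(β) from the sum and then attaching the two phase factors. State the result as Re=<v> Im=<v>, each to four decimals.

D^4_{3,4}(3.098,0.7929,2.3202) = e^{-i·3·3.098}·d^4_{3,4}(0.7929)·e^{-i·4·2.3202}. Compute d first:
With c≡cos(β/2)=0.922438 and s≡sin(β/2)=0.386146, N=[5040·1·40320·1]^{1/2}=14255.272709
The bounds max(0,m−m')=1 and min(l+m,l−m')=1 give 1 term
  k=1: (−1)^0·14255.2727/(5040)·0.9224^7·0.3861^1 = +0.620663
d^4_{3,4}(0.7929) = +0.620663
Attach z-rotation phases: D = e^{-i(3)(3.098)}·(+0.620663)·e^{-i(4)(2.3202)} = +0.597383+0.168393i

Re=0.5974 Im=0.1684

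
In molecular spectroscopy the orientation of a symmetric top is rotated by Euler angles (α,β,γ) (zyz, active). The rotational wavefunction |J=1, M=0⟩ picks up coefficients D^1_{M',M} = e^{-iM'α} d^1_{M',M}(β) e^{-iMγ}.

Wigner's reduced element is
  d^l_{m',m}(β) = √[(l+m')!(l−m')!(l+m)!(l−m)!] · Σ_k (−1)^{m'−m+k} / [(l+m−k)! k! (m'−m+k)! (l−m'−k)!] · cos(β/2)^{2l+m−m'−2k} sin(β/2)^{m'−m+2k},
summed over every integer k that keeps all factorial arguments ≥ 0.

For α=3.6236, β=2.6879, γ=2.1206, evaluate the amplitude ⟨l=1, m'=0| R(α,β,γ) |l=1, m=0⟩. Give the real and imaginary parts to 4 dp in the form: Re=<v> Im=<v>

First d^1_{0,0}(β=2.6879), then the phase factors e^{-i(0)α} and e^{-i(0)γ}:
Half-angle: c=0.224906, s=0.974381. N=√(1·1·1·1)=1.000000
k∈{0,1} keeps every argument non-negative
  k=0: (−1)^0·1.0000/(1)·0.2249^2·0.9744^0 = +0.050583
  k=1: (−1)^1·1.0000/(1)·0.2249^0·0.9744^2 = -0.949417
d^1_{0,0}(2.6879) = +0.050583 -0.949417 = -0.898835
D = (+1.000000+0.000000i)·(-0.898835)·(+1.000000+0.000000i) = -0.898835+0.000000i

Re=-0.8988 Im=0.0000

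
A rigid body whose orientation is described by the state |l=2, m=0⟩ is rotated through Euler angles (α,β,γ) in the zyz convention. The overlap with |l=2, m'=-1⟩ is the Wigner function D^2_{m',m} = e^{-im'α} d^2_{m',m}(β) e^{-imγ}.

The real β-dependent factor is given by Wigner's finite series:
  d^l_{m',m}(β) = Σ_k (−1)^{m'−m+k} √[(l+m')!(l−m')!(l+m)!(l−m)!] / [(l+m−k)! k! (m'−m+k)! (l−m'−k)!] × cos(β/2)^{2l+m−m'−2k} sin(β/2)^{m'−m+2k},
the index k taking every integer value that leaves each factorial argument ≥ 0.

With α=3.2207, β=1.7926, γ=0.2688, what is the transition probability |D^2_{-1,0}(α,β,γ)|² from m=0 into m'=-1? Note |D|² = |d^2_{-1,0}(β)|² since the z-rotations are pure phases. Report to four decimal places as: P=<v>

First d^2_{-1,0}(β=1.7926), then the phase factors e^{-i(-1)α} and e^{-i(0)γ}:
With c≡cos(β/2)=0.624504 and s≡sin(β/2)=0.781022, N=[1·6·2·2]^{1/2}=4.898979
Admissible k: 1..2 (factorial args all ≥0)
  k=1: (−1)^0·4.8990/(2)·0.6245^3·0.7810^1 = +0.465955
  k=2: (−1)^1·4.8990/(2)·0.6245^1·0.7810^3 = -0.728786
d^2_{-1,0}(1.7926) = +0.465955 -0.728786 = -0.262831
|D^2_{-1,0}|² = |d^2_{-1,0}(β)|² = (-0.262831)² = 0.069080 (the z-rotation phases have unit modulus)

P=0.0691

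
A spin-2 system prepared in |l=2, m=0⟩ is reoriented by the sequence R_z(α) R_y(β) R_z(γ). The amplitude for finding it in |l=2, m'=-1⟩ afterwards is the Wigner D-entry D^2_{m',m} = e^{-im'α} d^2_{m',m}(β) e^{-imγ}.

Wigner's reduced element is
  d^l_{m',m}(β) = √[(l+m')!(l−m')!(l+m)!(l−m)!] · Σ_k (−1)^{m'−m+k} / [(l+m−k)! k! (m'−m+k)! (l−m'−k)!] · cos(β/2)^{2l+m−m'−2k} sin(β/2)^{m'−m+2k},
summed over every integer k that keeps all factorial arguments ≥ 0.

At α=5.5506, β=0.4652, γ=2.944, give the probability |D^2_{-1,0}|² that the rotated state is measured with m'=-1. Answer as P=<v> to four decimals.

Split into d^2_{-1,0}(β=0.4652) × two z-phases.
Half-angle: c=0.973070, s=0.230508. N=√(1·6·2·2)=4.898979
k: max(0,(0)−(-1))=1 … min(2+(0),2−(-1))=2
  k=1: (−1)^0·4.8990/(2)·0.9731^3·0.2305^1 = +0.520229
  k=2: (−1)^1·4.8990/(2)·0.9731^1·0.2305^3 = -0.029193
d^2_{-1,0}(0.4652) = +0.520229 -0.029193 = +0.491036
|D^2_{-1,0}|² = |d^2_{-1,0}(β)|² = (+0.491036)² = 0.241117 (the z-rotation phases have unit modulus)

P=0.2411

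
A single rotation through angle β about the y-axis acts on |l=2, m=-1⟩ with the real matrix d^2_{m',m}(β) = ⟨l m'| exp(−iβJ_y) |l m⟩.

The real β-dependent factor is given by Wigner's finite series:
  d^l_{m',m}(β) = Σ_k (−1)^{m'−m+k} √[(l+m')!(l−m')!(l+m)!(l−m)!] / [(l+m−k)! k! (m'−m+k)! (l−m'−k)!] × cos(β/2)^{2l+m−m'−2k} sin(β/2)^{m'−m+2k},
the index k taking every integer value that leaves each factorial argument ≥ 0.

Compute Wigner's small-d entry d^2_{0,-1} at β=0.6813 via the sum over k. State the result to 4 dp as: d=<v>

d^2_{0,-1}(β=0.6813) via Wigner's sum:
c=cos(0.6813/2)=0.942538, s=sin(0.6813/2)=0.334100; N=√[2·2·1·6]=4.898979
The bounds max(0,m−m')=0 and min(l+m,l−m')=1 give 2 terms
  k=0: (−1)^1·4.8990/(2)·0.9425^3·0.3341^1 = -0.685248
  k=1: (−1)^2·4.8990/(2)·0.9425^1·0.3341^3 = +0.086100
d^2_{0,-1}(0.6813) = -0.685248 +0.086100 = -0.599148

d=-0.5991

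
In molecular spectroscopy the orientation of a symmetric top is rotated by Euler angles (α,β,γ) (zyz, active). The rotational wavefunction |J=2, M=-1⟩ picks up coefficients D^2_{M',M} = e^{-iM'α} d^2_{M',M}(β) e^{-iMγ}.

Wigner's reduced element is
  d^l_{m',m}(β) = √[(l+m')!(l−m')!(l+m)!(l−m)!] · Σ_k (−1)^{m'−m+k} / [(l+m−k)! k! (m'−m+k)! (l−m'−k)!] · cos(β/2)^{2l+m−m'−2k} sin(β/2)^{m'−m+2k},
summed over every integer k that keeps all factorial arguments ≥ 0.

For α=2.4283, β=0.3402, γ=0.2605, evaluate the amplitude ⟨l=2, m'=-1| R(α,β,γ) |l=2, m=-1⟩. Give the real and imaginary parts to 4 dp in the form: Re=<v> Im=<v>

Split into d^2_{-1,-1}(β=0.3402) × two z-phases.
c=cos(0.3402/2)=0.985568, s=sin(0.3402/2)=0.169281; N=√[1·6·1·6]=6.000000
The bounds max(0,m−m')=0 and min(l+m,l−m')=1 give 2 terms
  k=0: (−1)^0·6.0000/(6)·0.9856^4·0.1693^0 = +0.943509
  k=1: (−1)^1·6.0000/(2)·0.9856^2·0.1693^2 = -0.083505
d^2_{-1,-1}(0.3402) = +0.943509 -0.083505 = +0.860005
Phases: e^{-i·(-1)·2.4283}=-0.756212+0.654327i, e^{-i·(-1)·0.2605}=+0.966261+0.257564i ⇒ D=-0.773341+0.376233i

Re=-0.7733 Im=0.3762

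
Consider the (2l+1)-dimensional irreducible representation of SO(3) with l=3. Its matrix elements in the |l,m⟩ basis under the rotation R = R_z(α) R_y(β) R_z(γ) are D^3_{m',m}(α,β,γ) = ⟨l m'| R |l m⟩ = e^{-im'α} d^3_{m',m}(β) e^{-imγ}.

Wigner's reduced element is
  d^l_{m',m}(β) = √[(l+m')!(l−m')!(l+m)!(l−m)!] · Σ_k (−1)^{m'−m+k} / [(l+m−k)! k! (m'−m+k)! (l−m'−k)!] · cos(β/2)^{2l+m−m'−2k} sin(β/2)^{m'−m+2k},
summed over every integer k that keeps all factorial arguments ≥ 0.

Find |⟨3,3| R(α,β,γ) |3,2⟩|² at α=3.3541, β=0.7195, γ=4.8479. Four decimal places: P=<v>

P=0.3837

D^3_{3,2}(3.3541,0.7195,4.8479) = e^{-i·3·3.3541}·d^3_{3,2}(0.7195)·e^{-i·2·4.8479}. Compute d first:
Half-angle: c=0.935985, s=0.352040. N=√(720·1·120·1)=293.938769
k∈{0} keeps every argument non-negative
  k=0: (−1)^1·293.9388/(120)·0.9360^5·0.3520^1 = -0.619458
d^3_{3,2}(0.7195) = -0.619458
|D^3_{3,2}|² = |d^3_{3,2}(β)|² = (-0.619458)² = 0.383729 (the z-rotation phases have unit modulus)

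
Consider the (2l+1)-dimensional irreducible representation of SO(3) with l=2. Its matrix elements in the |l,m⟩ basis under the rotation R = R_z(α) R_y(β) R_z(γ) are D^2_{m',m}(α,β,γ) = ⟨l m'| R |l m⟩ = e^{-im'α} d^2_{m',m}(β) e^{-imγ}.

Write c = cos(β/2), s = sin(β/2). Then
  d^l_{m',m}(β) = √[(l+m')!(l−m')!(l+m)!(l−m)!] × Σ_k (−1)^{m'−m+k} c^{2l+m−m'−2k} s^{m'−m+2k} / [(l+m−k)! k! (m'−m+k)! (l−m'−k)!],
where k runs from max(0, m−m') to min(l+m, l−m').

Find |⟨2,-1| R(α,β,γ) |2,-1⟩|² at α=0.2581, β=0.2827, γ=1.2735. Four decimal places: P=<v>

Split into d^2_{-1,-1}(β=0.2827) × two z-phases.
c=cos(0.2827/2)=0.990027, s=sin(0.2827/2)=0.140880; N=√[1·6·1·6]=6.000000
k∈{0,1} keeps every argument non-negative
  k=0: (−1)^0·6.0000/(6)·0.9900^4·0.1409^0 = +0.960700
  k=1: (−1)^1·6.0000/(2)·0.9900^2·0.1409^2 = -0.058360
d^2_{-1,-1}(0.2827) = +0.960700 -0.058360 = +0.902340
|D^2_{-1,-1}|² = |d^2_{-1,-1}(β)|² = (+0.902340)² = 0.814218 (the z-rotation phases have unit modulus)

P=0.8142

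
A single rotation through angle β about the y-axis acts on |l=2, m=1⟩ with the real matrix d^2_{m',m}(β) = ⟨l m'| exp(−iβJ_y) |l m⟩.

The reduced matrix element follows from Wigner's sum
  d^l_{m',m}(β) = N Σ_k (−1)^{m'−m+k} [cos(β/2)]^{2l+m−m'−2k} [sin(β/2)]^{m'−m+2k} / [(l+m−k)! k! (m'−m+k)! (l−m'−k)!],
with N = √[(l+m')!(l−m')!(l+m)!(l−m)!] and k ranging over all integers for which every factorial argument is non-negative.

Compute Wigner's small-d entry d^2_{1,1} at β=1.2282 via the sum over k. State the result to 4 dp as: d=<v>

d=-0.2192

d^2_{1,1}(β=1.2282) via Wigner's sum:
Half-angle: c=0.817292, s=0.576223. N=√(6·1·6·1)=6.000000
k: max(0,(1)−(1))=0 … min(2+(1),2−(1))=1
  k=0: (−1)^0·6.0000/(6)·0.8173^4·0.5762^0 = +0.446180
  k=1: (−1)^1·6.0000/(2)·0.8173^2·0.5762^2 = -0.665361
d^2_{1,1}(1.2282) = +0.446180 -0.665361 = -0.219182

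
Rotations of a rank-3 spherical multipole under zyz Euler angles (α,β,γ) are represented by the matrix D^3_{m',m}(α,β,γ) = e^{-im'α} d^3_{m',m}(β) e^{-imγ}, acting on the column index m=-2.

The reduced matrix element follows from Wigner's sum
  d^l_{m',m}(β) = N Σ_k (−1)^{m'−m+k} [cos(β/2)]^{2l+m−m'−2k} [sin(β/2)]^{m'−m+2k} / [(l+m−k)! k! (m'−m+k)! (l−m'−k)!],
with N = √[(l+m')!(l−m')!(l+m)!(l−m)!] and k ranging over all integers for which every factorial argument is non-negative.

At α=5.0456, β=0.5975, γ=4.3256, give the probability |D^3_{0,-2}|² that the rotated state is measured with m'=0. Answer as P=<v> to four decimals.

Split into d^3_{0,-2}(β=0.5975) × two z-phases.
Half-angle: c=0.955705, s=0.294326. N=√(6·6·1·120)=65.726707
k∈{0,1} keeps every argument non-negative
  k=0: (−1)^2·65.7267/(12)·0.9557^4·0.2943^2 = +0.395834
  k=1: (−1)^3·65.7267/(12)·0.9557^2·0.2943^4 = -0.037542
d^3_{0,-2}(0.5975) = +0.395834 -0.037542 = +0.358292
|D^3_{0,-2}|² = |d^3_{0,-2}(β)|² = (+0.358292)² = 0.128373 (the z-rotation phases have unit modulus)

P=0.1284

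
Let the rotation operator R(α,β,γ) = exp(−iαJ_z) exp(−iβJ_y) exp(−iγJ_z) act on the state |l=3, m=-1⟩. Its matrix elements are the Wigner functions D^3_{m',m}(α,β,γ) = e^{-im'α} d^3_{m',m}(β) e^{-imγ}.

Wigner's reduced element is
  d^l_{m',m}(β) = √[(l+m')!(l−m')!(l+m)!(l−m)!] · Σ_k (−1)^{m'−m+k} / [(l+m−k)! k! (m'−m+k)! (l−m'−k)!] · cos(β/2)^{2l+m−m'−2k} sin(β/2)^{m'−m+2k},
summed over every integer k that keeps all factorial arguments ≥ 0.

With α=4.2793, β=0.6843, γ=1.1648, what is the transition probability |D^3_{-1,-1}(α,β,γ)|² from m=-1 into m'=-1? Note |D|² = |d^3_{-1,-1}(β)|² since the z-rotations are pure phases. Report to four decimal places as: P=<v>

P=0.0033

Split into d^3_{-1,-1}(β=0.6843) × two z-phases.
Half-angle: c=0.942035, s=0.335513. N=√(2·24·2·24)=48.000000
k∈{0,1,2} keeps every argument non-negative
  k=0: (−1)^0·48.0000/(48)·0.9420^6·0.3355^0 = +0.698882
  k=1: (−1)^1·48.0000/(6)·0.9420^4·0.3355^2 = -0.709216
  k=2: (−1)^2·48.0000/(8)·0.9420^2·0.3355^4 = +0.067472
d^3_{-1,-1}(0.6843) = +0.698882 -0.709216 +0.067472 = +0.057138
|D^3_{-1,-1}|² = |d^3_{-1,-1}(β)|² = (+0.057138)² = 0.003265 (the z-rotation phases have unit modulus)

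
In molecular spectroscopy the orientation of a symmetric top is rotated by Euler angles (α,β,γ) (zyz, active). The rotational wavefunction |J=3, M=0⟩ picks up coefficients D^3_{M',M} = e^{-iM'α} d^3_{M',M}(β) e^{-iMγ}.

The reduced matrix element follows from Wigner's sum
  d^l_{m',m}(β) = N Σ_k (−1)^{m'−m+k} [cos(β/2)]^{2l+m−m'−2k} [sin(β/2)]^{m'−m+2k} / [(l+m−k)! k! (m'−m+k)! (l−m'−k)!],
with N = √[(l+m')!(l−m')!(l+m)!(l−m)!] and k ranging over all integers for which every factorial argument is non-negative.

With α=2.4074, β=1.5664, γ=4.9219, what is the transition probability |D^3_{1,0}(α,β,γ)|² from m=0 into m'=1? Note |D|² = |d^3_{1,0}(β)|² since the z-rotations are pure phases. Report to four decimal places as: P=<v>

P=0.1875

First d^3_{1,0}(β=1.5664), then the phase factors e^{-i(1)α} and e^{-i(0)γ}:
With c≡cos(β/2)=0.708659 and s≡sin(β/2)=0.705551, N=[24·2·6·6]^{1/2}=41.569219
The bounds max(0,m−m')=0 and min(l+m,l−m')=2 give 3 terms
  k=0: (−1)^1·41.5692/(12)·0.7087^5·0.7056^1 = -0.436824
  k=1: (−1)^2·41.5692/(4)·0.7087^3·0.7056^3 = +1.299000
  k=2: (−1)^3·41.5692/(12)·0.7087^1·0.7056^5 = -0.429210
d^3_{1,0}(1.5664) = -0.436824 +1.299000 -0.429210 = +0.432967
|D^3_{1,0}|² = |d^3_{1,0}(β)|² = (+0.432967)² = 0.187460 (the z-rotation phases have unit modulus)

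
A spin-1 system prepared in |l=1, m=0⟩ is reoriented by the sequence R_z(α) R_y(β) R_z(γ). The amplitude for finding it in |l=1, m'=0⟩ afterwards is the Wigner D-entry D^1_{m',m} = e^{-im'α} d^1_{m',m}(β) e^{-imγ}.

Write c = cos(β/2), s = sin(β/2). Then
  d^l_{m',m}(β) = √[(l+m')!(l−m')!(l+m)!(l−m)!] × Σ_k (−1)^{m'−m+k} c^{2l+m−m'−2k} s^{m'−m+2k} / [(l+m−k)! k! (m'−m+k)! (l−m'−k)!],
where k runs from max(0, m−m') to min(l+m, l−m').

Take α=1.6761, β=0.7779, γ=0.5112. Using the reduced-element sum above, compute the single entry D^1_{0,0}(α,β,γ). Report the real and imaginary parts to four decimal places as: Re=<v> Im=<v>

First d^1_{0,0}(β=0.7779), then the phase factors e^{-i(0)α} and e^{-i(0)γ}:
Half-angle: c=0.925308, s=0.379217. N=√(1·1·1·1)=1.000000
k∈{0,1} keeps every argument non-negative
  k=0: (−1)^0·1.0000/(1)·0.9253^2·0.3792^0 = +0.856194
  k=1: (−1)^1·1.0000/(1)·0.9253^0·0.3792^2 = -0.143806
d^1_{0,0}(0.7779) = +0.856194 -0.143806 = +0.712389
Phases: e^{-i·(0)·1.6761}=+1.000000+0.000000i, e^{-i·(0)·0.5112}=+1.000000+0.000000i ⇒ D=+0.712389+0.000000i

Re=0.7124 Im=0.0000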